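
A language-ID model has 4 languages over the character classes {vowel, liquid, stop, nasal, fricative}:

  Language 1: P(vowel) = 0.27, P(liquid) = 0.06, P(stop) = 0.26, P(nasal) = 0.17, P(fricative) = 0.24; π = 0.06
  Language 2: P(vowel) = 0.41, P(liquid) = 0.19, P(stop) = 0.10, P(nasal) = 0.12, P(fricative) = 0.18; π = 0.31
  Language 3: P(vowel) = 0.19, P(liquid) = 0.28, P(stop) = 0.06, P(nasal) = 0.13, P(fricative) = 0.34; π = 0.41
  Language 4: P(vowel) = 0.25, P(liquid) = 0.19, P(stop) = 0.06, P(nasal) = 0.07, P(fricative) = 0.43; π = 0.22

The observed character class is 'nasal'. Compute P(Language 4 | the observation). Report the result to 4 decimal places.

0.1326

The responsibility of component k is P(Z=k) f_k(x) divided by Σ_j P(Z=j) f_j(x).
Component likelihoods at x = 'nasal':
  L_1 = P(nasal | comp) = 0.17
  L_2 = P(nasal | comp) = 0.12
  L_3 = P(nasal | comp) = 0.13
  L_4 = P(nasal | comp) = 0.07
Prior × likelihood for each component:
  P(Z=1)·L_1 = 0.06 × 0.17 = 0.0102
  P(Z=2)·L_2 = 0.31 × 0.12 = 0.0372
  P(Z=3)·L_3 = 0.41 × 0.13 = 0.0533
  P(Z=4)·L_4 = 0.22 × 0.07 = 0.0154
Evidence: 0.0102 + 0.0372 + 0.0533 + 0.0154 = 0.1161
Responsibility of Language 4: 0.0154 / 0.1161 ≈ 0.1326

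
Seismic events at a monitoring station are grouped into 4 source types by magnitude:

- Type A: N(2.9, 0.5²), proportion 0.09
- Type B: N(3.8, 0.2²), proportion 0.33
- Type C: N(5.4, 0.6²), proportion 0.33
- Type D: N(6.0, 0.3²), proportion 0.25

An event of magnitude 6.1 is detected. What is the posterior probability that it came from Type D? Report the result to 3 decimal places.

0.739

The responsibility of component k is π_k f_k(x) divided by Σ_j π_j f_j(x).
Evaluate each component's likelihood at the observed value:
  L_A = 1.01763e-09
  L_B = 3.82083e-29
  L_C = 0.336664
  L_D = 1.25794
Unnormalised posteriors:
  π_A·L_A = 0.09 × 1.01763e-09 = 9.15865e-11
  π_B·L_B = 0.33 × 3.82083e-29 = 1.26087e-29
  π_C·L_C = 0.33 × 0.336664 = 0.111099
  π_D·L_D = 0.25 × 1.25794 = 0.314486
Marginal: 9.15865e-11 + 1.26087e-29 + 0.111099 + 0.314486 = 0.425585
So the posterior for Type D is 0.314486 / 0.425585 ≈ 0.739.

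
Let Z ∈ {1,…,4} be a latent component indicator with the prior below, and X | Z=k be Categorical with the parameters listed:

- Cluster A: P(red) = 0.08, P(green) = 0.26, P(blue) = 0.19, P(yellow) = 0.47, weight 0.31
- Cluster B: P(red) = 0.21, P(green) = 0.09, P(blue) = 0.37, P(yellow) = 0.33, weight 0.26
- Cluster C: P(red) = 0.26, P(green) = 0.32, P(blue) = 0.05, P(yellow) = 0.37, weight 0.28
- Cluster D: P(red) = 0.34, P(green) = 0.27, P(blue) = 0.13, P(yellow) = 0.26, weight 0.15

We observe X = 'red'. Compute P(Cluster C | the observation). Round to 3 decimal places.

0.358

Apply Bayes' rule: the posterior for each component is proportional to its prior times its likelihood at x.
Evaluate each component's likelihood at the observed value:
  f_A = 0.08
  f_B = 0.21
  f_C = 0.26
  f_D = 0.34
Prior × likelihood for each component:
  π_A·f_A = 0.31 × 0.08 = 0.0248
  π_B·f_B = 0.26 × 0.21 = 0.0546
  π_C·f_C = 0.28 × 0.26 = 0.0728
  π_D·f_D = 0.15 × 0.34 = 0.051
Evidence: 0.0248 + 0.0546 + 0.0728 + 0.051 = 0.2032
P(Cluster C | 'red') = 0.0728 / 0.2032 ≈ 0.358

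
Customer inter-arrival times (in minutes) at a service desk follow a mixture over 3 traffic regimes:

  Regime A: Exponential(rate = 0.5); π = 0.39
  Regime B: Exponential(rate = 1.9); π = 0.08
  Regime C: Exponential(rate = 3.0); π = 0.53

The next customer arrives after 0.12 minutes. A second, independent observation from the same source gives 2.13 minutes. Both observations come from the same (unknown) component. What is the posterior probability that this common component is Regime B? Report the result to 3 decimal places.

By Bayes' theorem, P(k | x) = w_k f_k(x) / Σ_j w_j f_j(x).
Since both observations come from the same component, the likelihood for component k is f_k(x₁)·f_k(x₂).
  p_A = [0.470882] × [0.172364] = 0.0811631
  p_B = [1.51264] × [0.033202] = 0.0502225
  p_C = [2.09303] × [0.00503477] = 0.0105379
Multiply by the mixture weights:
  w_A·p_A = 0.39 × 0.0811631 = 0.0316536
  w_B·p_B = 0.08 × 0.0502225 = 0.0040178
  w_C·p_C = 0.53 × 0.0105379 = 0.0055851
Evidence: 0.0316536 + 0.0040178 + 0.0055851 = 0.0412565
Responsibility of Regime B: 0.0040178 / 0.0412565 ≈ 0.097

0.097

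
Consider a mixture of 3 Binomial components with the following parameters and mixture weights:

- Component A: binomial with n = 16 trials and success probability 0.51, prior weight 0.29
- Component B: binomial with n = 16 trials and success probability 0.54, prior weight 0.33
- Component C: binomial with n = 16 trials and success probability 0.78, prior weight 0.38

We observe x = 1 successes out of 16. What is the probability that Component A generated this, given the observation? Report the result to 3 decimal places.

0.682

By Bayes' theorem, P(k | x) = w_k f_k(x) / Σ_j w_j f_j(x).
Binomial probabilities:
  p_A = 0.000183921
  p_B = 7.54886e-05
  p_C = 1.70826e-09
Weight by the priors:
  w_A·p_A = 0.29 × 0.000183921 = 5.33371e-05
  w_B·p_B = 0.33 × 7.54886e-05 = 2.49112e-05
  w_C·p_C = 0.38 × 1.70826e-09 = 6.4914e-10
Evidence: 5.33371e-05 + 2.49112e-05 + 6.4914e-10 = 7.8249e-05
P(Component A | x) = 5.33371e-05 / 7.8249e-05 ≈ 0.682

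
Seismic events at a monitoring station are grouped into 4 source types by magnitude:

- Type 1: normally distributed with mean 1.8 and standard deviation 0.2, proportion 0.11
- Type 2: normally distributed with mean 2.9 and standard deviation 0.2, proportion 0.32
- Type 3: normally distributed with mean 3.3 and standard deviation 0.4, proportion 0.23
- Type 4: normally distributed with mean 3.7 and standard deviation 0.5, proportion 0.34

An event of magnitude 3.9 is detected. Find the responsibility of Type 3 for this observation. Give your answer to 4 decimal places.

Posterior ∝ prior × likelihood, so P(k | x) ∝ P(Z=k) f_k(x); normalise over all components.
Normal densities:
  f_1 = 2.28769e-24
  f_2 = 7.4336e-06
  f_3 = 0.323794
  f_4 = 0.73654
Multiply by the mixture weights:
  P(Z=1)·f_1 = 0.11 × 2.28769e-24 = 2.51646e-25
  P(Z=2)·f_2 = 0.32 × 7.4336e-06 = 2.37875e-06
  P(Z=3)·f_3 = 0.23 × 0.323794 = 0.0744726
  P(Z=4)·f_4 = 0.34 × 0.73654 = 0.250424
Marginal: 2.51646e-25 + 2.37875e-06 + 0.0744726 + 0.250424 = 0.324899
Responsibility of Type 3: 0.0744726 / 0.324899 ≈ 0.2292

0.2292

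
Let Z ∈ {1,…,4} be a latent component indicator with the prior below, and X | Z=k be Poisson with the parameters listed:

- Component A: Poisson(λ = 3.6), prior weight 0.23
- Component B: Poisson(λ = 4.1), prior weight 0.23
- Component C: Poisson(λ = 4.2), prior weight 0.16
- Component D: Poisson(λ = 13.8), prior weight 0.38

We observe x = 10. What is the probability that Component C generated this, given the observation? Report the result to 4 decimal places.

Apply Bayes' rule: the posterior for each component is proportional to its prior times its likelihood at x.
Component likelihoods at x = 10:
  p_A = 0.00275297
  p_B = 0.00613011
  p_C = 0.00705819
  p_D = 0.0701074
Unnormalised posteriors:
  w_A·p_A = 0.23 × 0.00275297 = 0.000633184
  w_B·p_B = 0.23 × 0.00613011 = 0.00140992
  w_C·p_C = 0.16 × 0.00705819 = 0.00112931
  w_D·p_D = 0.38 × 0.0701074 = 0.0266408
Denominator: 0.000633184 + 0.00140992 + 0.00112931 + 0.0266408 = 0.0298132
So the posterior for Component C is 0.00112931 / 0.0298132 ≈ 0.0379.

0.0379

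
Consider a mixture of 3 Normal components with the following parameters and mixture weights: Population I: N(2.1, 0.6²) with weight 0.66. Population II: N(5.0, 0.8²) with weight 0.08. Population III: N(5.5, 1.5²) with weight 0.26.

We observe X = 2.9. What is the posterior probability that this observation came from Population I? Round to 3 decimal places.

P(component k | x) = π_k·f_k(x) / marginal(x), where marginal(x) = Σ_j π_j·f_j(x).
Evaluate each component's likelihood at the observed value:
  L_I = (1/(0.6·√(2π)))·exp(−(2.9−2.1)²/(2·0.6²)) = 0.664904·exp(-0.88889) = 0.27335
  L_II = (1/(0.8·√(2π)))·exp(−(2.9−5.0)²/(2·0.8²)) = 0.498678·exp(-3.44531) = 0.0159052
  L_III = (1/(1.5·√(2π)))·exp(−(2.9−5.5)²/(2·1.5²)) = 0.265962·exp(-1.50222) = 0.0592123
Weight by the priors:
  π_I·L_I = 0.66 × 0.27335 = 0.180411
  π_II·L_II = 0.08 × 0.0159052 = 0.00127242
  π_III·L_III = 0.26 × 0.0592123 = 0.0153952
Marginal: 0.180411 + 0.00127242 + 0.0153952 = 0.197079
Responsibility of Population I: 0.180411 / 0.197079 ≈ 0.915

0.915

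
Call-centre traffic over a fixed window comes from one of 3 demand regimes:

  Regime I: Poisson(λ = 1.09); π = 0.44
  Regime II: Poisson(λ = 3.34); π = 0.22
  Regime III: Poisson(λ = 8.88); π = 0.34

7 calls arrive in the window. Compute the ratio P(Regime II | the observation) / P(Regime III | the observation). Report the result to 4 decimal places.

0.1755

Since P(k|x) ∝ π_k f_k(x), the posterior odds are π_i f_i(x) / (π_j f_j(x)).
Evaluate each component's likelihood at the observed value:
  f_I = e^(−1.09)·1.09^7/7! = 0.000121948
  f_II = e^(−3.34)·3.34^7/7! = 0.0326025
  f_III = e^(−8.88)·8.88^7/7! = 0.120206
Odds = (0.22/0.34) × (0.0326025/0.120206) = 0.647059 × 0.271223 ≈ 0.1755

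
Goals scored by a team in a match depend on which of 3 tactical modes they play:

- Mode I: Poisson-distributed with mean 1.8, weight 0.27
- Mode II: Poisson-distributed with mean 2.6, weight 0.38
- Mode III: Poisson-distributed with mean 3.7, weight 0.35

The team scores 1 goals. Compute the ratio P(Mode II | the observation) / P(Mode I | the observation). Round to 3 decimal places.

Posterior odds = (π_i f_i(x)) / (π_j f_j(x)); the normalising sum cancels.
Evaluate each component's likelihood at the observed value:
  f_I = 0.297538
  f_II = 0.193111
  f_III = 0.091477
Posterior odds = (π_II·f_II) / (π_I·f_I) = (0.38·0.193111) / (0.27·0.297538) = 0.0733823 / 0.0803353 ≈ 0.913

0.913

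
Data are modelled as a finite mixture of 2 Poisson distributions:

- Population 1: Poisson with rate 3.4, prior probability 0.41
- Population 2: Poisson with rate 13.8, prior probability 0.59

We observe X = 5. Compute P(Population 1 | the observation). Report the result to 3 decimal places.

P(component k | x) = P(Z=k)·f_k(x) / marginal(x), where marginal(x) = Σ_j P(Z=j)·f_j(x).
Poisson probabilities:
  p_1 = e^(−3.4)·3.4^5/5! = 0.126361
  p_2 = e^(−13.8)·13.8^5/5! = 0.00423595
Unnormalised posteriors:
  P(Z=1)·p_1 = 0.41 × 0.126361 = 0.0518079
  P(Z=2)·p_2 = 0.59 × 0.00423595 = 0.00249921
Normaliser: 0.0518079 + 0.00249921 = 0.0543071
Responsibility of Population 1: 0.0518079 / 0.0543071 ≈ 0.954

0.954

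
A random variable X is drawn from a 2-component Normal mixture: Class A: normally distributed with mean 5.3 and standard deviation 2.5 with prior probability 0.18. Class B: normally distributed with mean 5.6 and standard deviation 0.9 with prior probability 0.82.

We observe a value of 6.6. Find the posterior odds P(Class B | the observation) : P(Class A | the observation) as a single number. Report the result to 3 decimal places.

Only the two components matter; the odds are (P(Z=i) f_i(x)) / (P(Z=j) f_j(x)).
Evaluate each component's likelihood at the observed value:
  f_A = 0.139397
  f_B = 0.239103
0.196064 / 0.0250915 ≈ 7.814

7.814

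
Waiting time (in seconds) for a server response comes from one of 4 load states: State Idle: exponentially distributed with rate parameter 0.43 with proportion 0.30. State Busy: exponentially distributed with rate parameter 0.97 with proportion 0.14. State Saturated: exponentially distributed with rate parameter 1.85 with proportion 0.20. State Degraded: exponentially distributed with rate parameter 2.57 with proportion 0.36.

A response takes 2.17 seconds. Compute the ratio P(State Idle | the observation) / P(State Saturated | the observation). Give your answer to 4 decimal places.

Posterior odds = (w_i f_i(x)) / (w_j f_j(x)); the normalising sum cancels.
Component likelihoods at x = 2.17 seconds:
  p_Idle = 0.43·e^(−0.43·2.17) = 0.43·e^(−0.9331) = 0.169133
  p_Busy = 0.97·e^(−0.97·2.17) = 0.97·e^(−2.1049) = 0.118202
  p_Saturated = 1.85·e^(−1.85·2.17) = 1.85·e^(−4.0145) = 0.0333962
  p_Degraded = 2.57·e^(−2.57·2.17) = 2.57·e^(−5.5769) = 0.0097256
Posterior odds = (w_Idle·p_Idle) / (w_Saturated·p_Saturated) = (0.30·0.169133) / (0.20·0.0333962) = 0.0507399 / 0.00667923 ≈ 7.5967

7.5967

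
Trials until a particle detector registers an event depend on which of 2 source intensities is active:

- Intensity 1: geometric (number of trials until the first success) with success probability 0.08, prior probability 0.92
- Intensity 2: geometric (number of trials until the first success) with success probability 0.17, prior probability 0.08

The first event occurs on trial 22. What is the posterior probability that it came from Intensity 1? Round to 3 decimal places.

P(component k | x) = π_k·f_k(x) / marginal(x), where marginal(x) = Σ_j π_j·f_j(x).
Evaluate each component's likelihood at the observed value:
  p_1 = 0.0138878
  p_2 = 0.00339695
Prior × likelihood for each component:
  π_1·p_1 = 0.92 × 0.0138878 = 0.0127768
  π_2·p_2 = 0.08 × 0.00339695 = 0.000271756
Denominator: 0.0127768 + 0.000271756 = 0.0130486
P(Intensity 1 | data) = 0.0127768 / 0.0130486 ≈ 0.979

0.979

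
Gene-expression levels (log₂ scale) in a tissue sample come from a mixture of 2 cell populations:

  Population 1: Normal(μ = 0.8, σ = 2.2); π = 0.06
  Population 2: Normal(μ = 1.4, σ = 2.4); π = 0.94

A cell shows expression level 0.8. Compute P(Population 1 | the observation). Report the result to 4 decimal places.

The responsibility of component k is w_k f_k(x) divided by Σ_j w_j f_j(x).
Component likelihoods at x = 0.8:
  L_1 = (1/(2.2·√(2π)))·exp(−(0.8−0.8)²/(2·2.2²)) = 0.181337·exp(-0.00000) = 0.181337
  L_2 = (1/(2.4·√(2π)))·exp(−(0.8−1.4)²/(2·2.4²)) = 0.166226·exp(-0.03125) = 0.161112
Multiply by the mixture weights:
  w_1·L_1 = 0.06 × 0.181337 = 0.0108802
  w_2·L_2 = 0.94 × 0.161112 = 0.151445
Denominator: 0.0108802 + 0.151445 = 0.162325
Responsibility of Population 1: 0.0108802 / 0.162325 ≈ 0.0670

0.0670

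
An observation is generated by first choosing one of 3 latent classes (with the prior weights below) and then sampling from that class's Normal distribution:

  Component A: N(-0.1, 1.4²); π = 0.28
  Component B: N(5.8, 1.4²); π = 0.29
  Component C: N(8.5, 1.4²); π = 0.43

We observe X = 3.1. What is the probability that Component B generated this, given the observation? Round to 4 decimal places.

Posterior ∝ prior × likelihood, so P(k | x) ∝ π_k f_k(x); normalise over all components.
Evaluate each component's likelihood at the observed value:
  f_A = 0.0209073
  f_B = 0.0443739
  f_C = 0.000167557
Unnormalised posteriors:
  π_A·f_A = 0.28 × 0.0209073 = 0.00585405
  π_B·f_B = 0.29 × 0.0443739 = 0.0128684
  π_C·f_C = 0.43 × 0.000167557 = 7.20496e-05
Sum: 0.00585405 + 0.0128684 + 7.20496e-05 = 0.0187945
P(Component B | data) ≈ 0.6847

0.6847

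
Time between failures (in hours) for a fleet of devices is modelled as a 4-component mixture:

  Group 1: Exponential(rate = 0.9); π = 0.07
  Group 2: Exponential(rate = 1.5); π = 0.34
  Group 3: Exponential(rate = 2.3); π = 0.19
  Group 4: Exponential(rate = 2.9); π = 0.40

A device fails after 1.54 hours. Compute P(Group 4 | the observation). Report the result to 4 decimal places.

The responsibility of component k is π_k f_k(x) divided by Σ_j π_j f_j(x).
Evaluate each component's likelihood at the observed value:
  f_1 = 0.9·e^(−0.9·1.54) = 0.9·e^(−1.3860) = 0.225066
  f_2 = 1.5·e^(−1.5·1.54) = 1.5·e^(−2.3100) = 0.148892
  f_3 = 2.3·e^(−2.3·1.54) = 2.3·e^(−3.5420) = 0.0665973
  f_4 = 2.9·e^(−2.9·1.54) = 2.9·e^(−4.4660) = 0.0333303
Unnormalised posteriors:
  π_1·f_1 = 0.07 × 0.225066 = 0.0157546
  π_2·f_2 = 0.34 × 0.148892 = 0.0506232
  π_3·f_3 = 0.19 × 0.0665973 = 0.0126535
  π_4·f_4 = 0.40 × 0.0333303 = 0.0133321
Evidence: 0.0157546 + 0.0506232 + 0.0126535 + 0.0133321 = 0.0923635
P(Group 4 | the observation) ≈ 0.1443

0.1443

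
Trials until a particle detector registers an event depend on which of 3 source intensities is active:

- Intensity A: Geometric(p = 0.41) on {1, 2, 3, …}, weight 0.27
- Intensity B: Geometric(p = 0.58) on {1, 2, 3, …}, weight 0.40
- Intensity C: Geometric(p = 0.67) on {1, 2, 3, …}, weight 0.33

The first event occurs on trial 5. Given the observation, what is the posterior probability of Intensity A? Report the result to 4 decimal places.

0.5768

Posterior ∝ prior × likelihood, so P(k | x) ∝ π_k f_k(x); normalise over all components.
Geometric probabilities:
  L_A = 0.41·(1−0.41)^4 = 0.41·0.121174 = 0.0496812
  L_B = 0.58·(1−0.58)^4 = 0.58·0.031117 = 0.0180478
  L_C = 0.67·(1−0.67)^4 = 0.67·0.0118592 = 0.00794567
Unnormalised posteriors:
  π_A·L_A = 0.27 × 0.0496812 = 0.0134139
  π_B·L_B = 0.40 × 0.0180478 = 0.00721913
  π_C·L_C = 0.33 × 0.00794567 = 0.00262207
Denominator: 0.0134139 + 0.00721913 + 0.00262207 = 0.0232551
Responsibility of Intensity A: 0.0134139 / 0.0232551 ≈ 0.5768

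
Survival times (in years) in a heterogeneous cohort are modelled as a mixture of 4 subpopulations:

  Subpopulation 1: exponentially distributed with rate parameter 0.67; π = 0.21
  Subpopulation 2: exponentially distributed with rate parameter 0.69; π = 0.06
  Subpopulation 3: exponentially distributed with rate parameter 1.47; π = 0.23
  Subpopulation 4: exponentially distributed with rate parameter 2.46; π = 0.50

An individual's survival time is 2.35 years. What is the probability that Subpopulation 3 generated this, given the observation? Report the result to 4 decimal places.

The responsibility of component k is π_k f_k(x) divided by Σ_j π_j f_j(x).
Exponential densities:
  f_1 = 0.138764
  f_2 = 0.136345
  f_3 = 0.0464566
  f_4 = 0.00759065
Unnormalised posteriors:
  π_1·f_1 = 0.21 × 0.138764 = 0.0291405
  π_2·f_2 = 0.06 × 0.136345 = 0.00818073
  π_3·f_3 = 0.23 × 0.0464566 = 0.010685
  π_4·f_4 = 0.50 × 0.00759065 = 0.00379532
Sum: 0.0291405 + 0.00818073 + 0.010685 + 0.00379532 = 0.0518016
P(Subpopulation 3 | data) ≈ 0.2063

0.2063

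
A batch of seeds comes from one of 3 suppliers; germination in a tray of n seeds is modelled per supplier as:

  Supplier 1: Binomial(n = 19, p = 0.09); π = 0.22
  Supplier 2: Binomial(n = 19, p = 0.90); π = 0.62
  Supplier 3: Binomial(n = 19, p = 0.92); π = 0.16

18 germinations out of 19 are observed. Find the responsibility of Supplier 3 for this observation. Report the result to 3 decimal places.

0.235

Posterior ∝ prior × likelihood, so P(k | x) ∝ P(Z=k) f_k(x); normalise over all components.
Binomial probabilities:
  f_1 = C(19,18)·0.09^18·0.91^1 = 19·1.50095e-19·0.91 = 2.59514e-18
  f_2 = C(19,18)·0.90^18·0.10^1 = 19·0.150095·0.1 = 0.28518
  f_3 = C(19,18)·0.92^18·0.08^1 = 19·0.222936·0.08 = 0.338863
Unnormalised posteriors:
  P(Z=1)·f_1 = 0.22 × 2.59514e-18 = 5.7093e-19
  P(Z=2)·f_2 = 0.62 × 0.28518 = 0.176811
  P(Z=3)·f_3 = 0.16 × 0.338863 = 0.0542181
Denominator: 5.7093e-19 + 0.176811 + 0.0542181 = 0.23103
Responsibility of Supplier 3: 0.0542181 / 0.23103 ≈ 0.235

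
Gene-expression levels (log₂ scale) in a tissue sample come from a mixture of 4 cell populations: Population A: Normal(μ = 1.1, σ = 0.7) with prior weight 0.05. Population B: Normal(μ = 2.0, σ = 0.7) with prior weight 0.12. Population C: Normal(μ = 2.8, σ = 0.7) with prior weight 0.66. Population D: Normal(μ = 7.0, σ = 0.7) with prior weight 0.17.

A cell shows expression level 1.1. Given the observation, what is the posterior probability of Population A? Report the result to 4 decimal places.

0.3647

Apply Bayes' rule: the posterior for each component is proportional to its prior times its likelihood at x.
Component likelihoods at x = 1.1:
  p_A = (1/(0.7·√(2π)))·exp(−(1.1−1.1)²/(2·0.7²)) = 0.569918·exp(-0.00000) = 0.569918
  p_B = (1/(0.7·√(2π)))·exp(−(1.1−2.0)²/(2·0.7²)) = 0.569918·exp(-0.82653) = 0.249376
  p_C = (1/(0.7·√(2π)))·exp(−(1.1−2.8)²/(2·0.7²)) = 0.569918·exp(-2.94898) = 0.0298598
  p_D = (1/(0.7·√(2π)))·exp(−(1.1−7.0)²/(2·0.7²)) = 0.569918·exp(-35.52041) = 2.13548e-16
Prior × likelihood for each component:
  w_A·p_A = 0.05 × 0.569918 = 0.0284959
  w_B·p_B = 0.12 × 0.249376 = 0.0299251
  w_C·p_C = 0.66 × 0.0298598 = 0.0197074
  w_D·p_D = 0.17 × 2.13548e-16 = 3.63031e-17
Evidence: 0.0284959 + 0.0299251 + 0.0197074 + 3.63031e-17 = 0.0781284
P(Population A | the observation) ≈ 0.3647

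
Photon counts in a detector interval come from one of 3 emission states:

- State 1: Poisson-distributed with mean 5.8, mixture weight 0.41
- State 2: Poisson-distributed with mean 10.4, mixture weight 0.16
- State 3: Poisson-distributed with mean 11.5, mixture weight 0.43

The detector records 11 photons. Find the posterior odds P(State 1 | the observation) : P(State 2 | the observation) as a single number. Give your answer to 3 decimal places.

Posterior odds = (P(Z=i) f_i(x)) / (P(Z=j) f_j(x)); the normalising sum cancels.
Component likelihoods at x = 11 photons:
  p_1 = e^(−5.8)·5.8^11/11! = 0.0189515
  p_2 = e^(−10.4)·10.4^11/11! = 0.117368
  p_3 = e^(−11.5)·11.5^11/11! = 0.118068
Odds = (0.41/0.16) × (0.0189515/0.117368) = 2.5625 × 0.161471 ≈ 0.414

0.414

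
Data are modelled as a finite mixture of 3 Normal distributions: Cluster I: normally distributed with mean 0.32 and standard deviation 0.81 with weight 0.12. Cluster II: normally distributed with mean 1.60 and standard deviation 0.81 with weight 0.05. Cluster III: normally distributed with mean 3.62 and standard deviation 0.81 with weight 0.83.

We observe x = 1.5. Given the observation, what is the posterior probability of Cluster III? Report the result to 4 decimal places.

Posterior ∝ prior × likelihood, so P(k | x) ∝ π_k f_k(x); normalise over all components.
Component likelihoods at x = 1.5:
  f_I = 0.170446
  f_II = 0.488782
  f_III = 0.0160298
Multiply by the mixture weights:
  π_I·f_I = 0.12 × 0.170446 = 0.0204535
  π_II·f_II = 0.05 × 0.488782 = 0.0244391
  π_III·f_III = 0.83 × 0.0160298 = 0.0133047
Normaliser: 0.0204535 + 0.0244391 + 0.0133047 = 0.0581974
P(Cluster III | the observation) ≈ 0.2286

0.2286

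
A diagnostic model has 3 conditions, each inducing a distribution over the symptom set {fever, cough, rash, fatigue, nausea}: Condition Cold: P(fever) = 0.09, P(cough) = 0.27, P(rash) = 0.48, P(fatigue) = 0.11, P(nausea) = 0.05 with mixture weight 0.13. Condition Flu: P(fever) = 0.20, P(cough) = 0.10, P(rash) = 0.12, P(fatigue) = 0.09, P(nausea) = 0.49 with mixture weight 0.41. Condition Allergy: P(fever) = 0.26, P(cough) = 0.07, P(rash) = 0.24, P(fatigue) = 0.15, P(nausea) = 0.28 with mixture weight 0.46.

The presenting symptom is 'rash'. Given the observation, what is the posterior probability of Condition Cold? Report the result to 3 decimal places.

Posterior ∝ prior × likelihood, so P(k | x) ∝ π_k f_k(x); normalise over all components.
Component likelihoods at x = 'rash':
  f_Cold = P(rash | comp) = 0.48
  f_Flu = P(rash | comp) = 0.12
  f_Allergy = P(rash | comp) = 0.24
Unnormalised posteriors:
  π_Cold·f_Cold = 0.13 × 0.48 = 0.0624
  π_Flu·f_Flu = 0.41 × 0.12 = 0.0492
  π_Allergy·f_Allergy = 0.46 × 0.24 = 0.1104
Normaliser: 0.0624 + 0.0492 + 0.1104 = 0.222
So the posterior for Condition Cold is 0.0624 / 0.222 ≈ 0.281.

0.281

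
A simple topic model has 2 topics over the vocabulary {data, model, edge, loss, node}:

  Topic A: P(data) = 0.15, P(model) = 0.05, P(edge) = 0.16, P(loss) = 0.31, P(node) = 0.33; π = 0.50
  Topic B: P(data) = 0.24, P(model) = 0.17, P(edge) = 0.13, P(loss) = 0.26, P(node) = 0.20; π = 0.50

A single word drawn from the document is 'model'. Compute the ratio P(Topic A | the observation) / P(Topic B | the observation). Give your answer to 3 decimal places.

Posterior odds = (π_i f_i(x)) / (π_j f_j(x)); the normalising sum cancels.
Categorical probabilities:
  f_A = 0.05
  f_B = 0.17
0.025 / 0.085 ≈ 0.294

0.294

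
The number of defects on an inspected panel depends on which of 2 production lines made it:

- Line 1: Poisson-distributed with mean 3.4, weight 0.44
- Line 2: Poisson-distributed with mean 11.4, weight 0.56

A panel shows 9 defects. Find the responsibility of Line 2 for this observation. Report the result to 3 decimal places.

0.958

By Bayes' theorem, P(k | x) = P(Z=k) f_k(x) / Σ_j P(Z=j) f_j(x).
Poisson probabilities:
  L_1 = e^(−3.4)·3.4^9/9! = 0.00558401
  L_2 = e^(−11.4)·11.4^9/9! = 0.100328
Unnormalised posteriors:
  P(Z=1)·L_1 = 0.44 × 0.00558401 = 0.00245696
  P(Z=2)·L_2 = 0.56 × 0.100328 = 0.0561839
Marginal: 0.00245696 + 0.0561839 = 0.0586408
P(Line 2 | the observation) = 0.0561839 / 0.0586408 ≈ 0.958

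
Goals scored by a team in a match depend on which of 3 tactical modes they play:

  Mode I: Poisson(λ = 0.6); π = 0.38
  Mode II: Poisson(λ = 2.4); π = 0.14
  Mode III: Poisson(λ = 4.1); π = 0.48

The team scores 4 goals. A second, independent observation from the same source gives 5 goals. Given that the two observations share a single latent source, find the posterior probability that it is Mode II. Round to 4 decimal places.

Posterior ∝ prior × likelihood, so P(k | x) ∝ π_k f_k(x); normalise over all components.
Since both observations come from the same component, the likelihood for component k is f_k(x₁)·f_k(x₂).
  L_I = [e^(−0.6)·0.6^4/4! = 0.00296358] × [0.00035563] = 1.05394e-06
  L_II = [e^(−2.4)·2.4^4/4! = 0.125408] × [0.0601961] = 0.0075491
  L_III = [e^(−4.1)·4.1^4/4! = 0.195127] × [0.160004] = 0.031221
Multiply by the mixture weights:
  π_I·L_I = 0.38 × 1.05394e-06 = 4.00497e-07
  π_II·L_II = 0.14 × 0.0075491 = 0.00105687
  π_III·L_III = 0.48 × 0.031221 = 0.0149861
Denominator: 4.00497e-07 + 0.00105687 + 0.0149861 = 0.0160434
P(Mode II | data) = 0.00105687 / 0.0160434 ≈ 0.0659

0.0659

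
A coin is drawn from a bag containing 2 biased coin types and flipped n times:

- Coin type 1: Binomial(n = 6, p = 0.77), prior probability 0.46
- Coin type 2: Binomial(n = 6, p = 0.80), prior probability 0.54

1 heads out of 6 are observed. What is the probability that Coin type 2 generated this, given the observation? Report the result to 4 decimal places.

0.3775

Apply Bayes' rule: the posterior for each component is proportional to its prior times its likelihood at x.
Component likelihoods at x = 1 heads out of 6:
  f_1 = 0.00297359
  f_2 = 0.001536
Weight by the priors:
  P(Z=1)·f_1 = 0.46 × 0.00297359 = 0.00136785
  P(Z=2)·f_2 = 0.54 × 0.001536 = 0.00082944
Denominator: 0.00136785 + 0.00082944 = 0.00219729
Responsibility of Coin type 2: 0.00082944 / 0.00219729 ≈ 0.3775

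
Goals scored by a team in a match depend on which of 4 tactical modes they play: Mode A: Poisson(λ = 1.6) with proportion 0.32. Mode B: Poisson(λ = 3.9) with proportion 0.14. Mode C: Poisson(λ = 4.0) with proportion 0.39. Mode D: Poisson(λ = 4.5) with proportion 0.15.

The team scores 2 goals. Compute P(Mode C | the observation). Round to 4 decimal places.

0.3206

The responsibility of component k is w_k f_k(x) divided by Σ_j w_j f_j(x).
Evaluate each component's likelihood at the observed value:
  f_A = 0.258428
  f_B = 0.15394
  f_C = 0.146525
  f_D = 0.112479
Weight by the priors:
  w_A·f_A = 0.32 × 0.258428 = 0.0826968
  w_B·f_B = 0.14 × 0.15394 = 0.0215516
  w_C·f_C = 0.39 × 0.146525 = 0.0571448
  w_D·f_D = 0.15 × 0.112479 = 0.0168718
Sum: 0.0826968 + 0.0215516 + 0.0571448 + 0.0168718 = 0.178265
So the posterior for Mode C is 0.0571448 / 0.178265 ≈ 0.3206.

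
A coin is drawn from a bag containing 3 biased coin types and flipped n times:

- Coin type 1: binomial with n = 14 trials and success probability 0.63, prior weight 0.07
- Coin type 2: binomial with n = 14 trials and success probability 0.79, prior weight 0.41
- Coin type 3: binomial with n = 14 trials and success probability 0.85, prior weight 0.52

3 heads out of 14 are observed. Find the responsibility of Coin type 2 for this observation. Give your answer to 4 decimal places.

0.0222

P(component k | x) = π_k·f_k(x) / marginal(x), where marginal(x) = Σ_j π_j·f_j(x).
Component likelihoods at x = 3 heads out of 14:
  L_1 = C(14,3)·0.63^3·0.37^11 = 364·0.250047·1.77918e-05 = 0.00161935
  L_2 = C(14,3)·0.79^3·0.21^11 = 364·0.493039·3.50278e-08 = 6.2863e-06
  L_3 = C(14,3)·0.85^3·0.15^11 = 364·0.614125·8.64976e-10 = 1.93358e-07
Prior × likelihood for each component:
  π_1·L_1 = 0.07 × 0.00161935 = 0.000113355
  π_2·L_2 = 0.41 × 6.2863e-06 = 2.57738e-06
  π_3·L_3 = 0.52 × 1.93358e-07 = 1.00546e-07
Evidence: 0.000113355 + 2.57738e-06 + 1.00546e-07 = 0.000116033
P(Coin type 2 | the observation) = 2.57738e-06 / 0.000116033 ≈ 0.0222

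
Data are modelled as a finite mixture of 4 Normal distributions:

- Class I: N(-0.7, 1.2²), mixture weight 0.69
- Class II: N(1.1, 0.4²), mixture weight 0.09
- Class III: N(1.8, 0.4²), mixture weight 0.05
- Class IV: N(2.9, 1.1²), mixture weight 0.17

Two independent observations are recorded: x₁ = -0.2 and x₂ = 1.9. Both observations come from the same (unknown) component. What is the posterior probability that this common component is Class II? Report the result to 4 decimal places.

0.0088

P(component k | x) = π_k·f_k(x) / marginal(x), where marginal(x) = Σ_j π_j·f_j(x).
Since both observations come from the same component, the likelihood for component k is f_k(x₁)·f_k(x₂).
  f_I = [0.30481] × [0.0317939] = 0.00969109
  f_II = [0.00507262] × [0.134977] = 0.000684689
  f_III = [3.7168e-06] × [0.96667] = 3.59292e-06
  f_IV = [0.00683757] × [0.239915] = 0.00164043
Prior × likelihood for each component:
  π_I·f_I = 0.69 × 0.00969109 = 0.00668685
  π_II·f_II = 0.09 × 0.000684689 = 6.1622e-05
  π_III·f_III = 0.05 × 3.59292e-06 = 1.79646e-07
  π_IV·f_IV = 0.17 × 0.00164043 = 0.000278874
Normaliser: 0.00668685 + 6.1622e-05 + 1.79646e-07 + 0.000278874 = 0.00702753
Responsibility of Class II: 6.1622e-05 / 0.00702753 ≈ 0.0088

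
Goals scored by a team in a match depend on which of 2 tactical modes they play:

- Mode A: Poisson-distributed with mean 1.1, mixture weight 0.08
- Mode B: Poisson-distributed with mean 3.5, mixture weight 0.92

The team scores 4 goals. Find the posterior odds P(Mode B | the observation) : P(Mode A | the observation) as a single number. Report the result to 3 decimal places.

106.928

Since P(k|x) ∝ P(Z=k) f_k(x), the posterior odds are P(Z=i) f_i(x) / (P(Z=j) f_j(x)).
Poisson probabilities:
  L_A = 0.0203065
  L_B = 0.188812
0.173707 / 0.00162452 ≈ 106.928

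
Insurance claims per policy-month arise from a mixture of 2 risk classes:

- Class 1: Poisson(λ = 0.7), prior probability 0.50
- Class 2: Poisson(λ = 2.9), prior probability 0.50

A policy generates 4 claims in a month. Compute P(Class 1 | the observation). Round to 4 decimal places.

0.0297

Posterior ∝ prior × likelihood, so P(k | x) ∝ π_k f_k(x); normalise over all components.
Component likelihoods at x = 4 claims:
  f_1 = e^(−0.7)·0.7^4/4! = 0.00496792
  f_2 = e^(−2.9)·2.9^4/4! = 0.162154
Weight by the priors:
  π_1·f_1 = 0.50 × 0.00496792 = 0.00248396
  π_2·f_2 = 0.50 × 0.162154 = 0.0810768
Evidence: 0.00248396 + 0.0810768 = 0.0835608
P(Class 1 | x) = 0.00248396 / 0.0835608 ≈ 0.0297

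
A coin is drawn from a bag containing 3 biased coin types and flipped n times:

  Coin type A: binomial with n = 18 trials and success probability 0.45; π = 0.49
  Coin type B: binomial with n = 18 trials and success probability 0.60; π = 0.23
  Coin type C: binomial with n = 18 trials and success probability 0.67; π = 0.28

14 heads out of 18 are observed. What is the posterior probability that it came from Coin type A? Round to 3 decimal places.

0.036

The responsibility of component k is w_k f_k(x) divided by Σ_j w_j f_j(x).
Binomial probabilities:
  L_A = 0.00390974
  L_B = 0.0613874
  L_C = 0.133298
Unnormalised posteriors:
  w_A·L_A = 0.49 × 0.00390974 = 0.00191577
  w_B·L_B = 0.23 × 0.0613874 = 0.0141191
  w_C·L_C = 0.28 × 0.133298 = 0.0373235
Sum: 0.00191577 + 0.0141191 + 0.0373235 = 0.0533584
So the posterior for Coin type A is 0.00191577 / 0.0533584 ≈ 0.036.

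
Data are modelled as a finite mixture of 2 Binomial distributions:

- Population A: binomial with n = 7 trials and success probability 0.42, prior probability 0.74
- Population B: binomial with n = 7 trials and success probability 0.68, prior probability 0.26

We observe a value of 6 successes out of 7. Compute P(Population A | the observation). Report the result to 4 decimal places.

By Bayes' theorem, P(k | x) = w_k f_k(x) / Σ_j w_j f_j(x).
Binomial probabilities:
  p_A = 0.0222855
  p_B = 0.221463
Prior × likelihood for each component:
  w_A·p_A = 0.74 × 0.0222855 = 0.0164912
  w_B·p_B = 0.26 × 0.221463 = 0.0575804
Marginal: 0.0164912 + 0.0575804 = 0.0740717
P(Population A | 6 successes out of 7) = 0.0164912 / 0.0740717 ≈ 0.2226

0.2226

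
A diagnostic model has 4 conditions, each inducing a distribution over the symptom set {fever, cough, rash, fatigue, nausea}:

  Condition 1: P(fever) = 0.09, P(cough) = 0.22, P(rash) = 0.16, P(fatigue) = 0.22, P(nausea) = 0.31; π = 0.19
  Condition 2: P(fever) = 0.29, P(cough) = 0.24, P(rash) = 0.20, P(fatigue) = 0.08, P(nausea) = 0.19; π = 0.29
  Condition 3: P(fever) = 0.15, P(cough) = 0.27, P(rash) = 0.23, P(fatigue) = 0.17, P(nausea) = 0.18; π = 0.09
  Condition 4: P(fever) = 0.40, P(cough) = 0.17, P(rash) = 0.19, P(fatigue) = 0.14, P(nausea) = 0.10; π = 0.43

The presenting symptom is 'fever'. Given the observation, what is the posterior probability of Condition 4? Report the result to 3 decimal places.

0.600

P(component k | x) = P(Z=k)·f_k(x) / marginal(x), where marginal(x) = Σ_j P(Z=j)·f_j(x).
Component likelihoods at x = 'fever':
  L_1 = P(fever | comp) = 0.09
  L_2 = P(fever | comp) = 0.29
  L_3 = P(fever | comp) = 0.15
  L_4 = P(fever | comp) = 0.40
Unnormalised posteriors:
  P(Z=1)·L_1 = 0.19 × 0.09 = 0.0171
  P(Z=2)·L_2 = 0.29 × 0.29 = 0.0841
  P(Z=3)·L_3 = 0.09 × 0.15 = 0.0135
  P(Z=4)·L_4 = 0.43 × 0.4 = 0.172
Sum: 0.0171 + 0.0841 + 0.0135 + 0.172 = 0.2867
So the posterior for Condition 4 is 0.172 / 0.2867 ≈ 0.600.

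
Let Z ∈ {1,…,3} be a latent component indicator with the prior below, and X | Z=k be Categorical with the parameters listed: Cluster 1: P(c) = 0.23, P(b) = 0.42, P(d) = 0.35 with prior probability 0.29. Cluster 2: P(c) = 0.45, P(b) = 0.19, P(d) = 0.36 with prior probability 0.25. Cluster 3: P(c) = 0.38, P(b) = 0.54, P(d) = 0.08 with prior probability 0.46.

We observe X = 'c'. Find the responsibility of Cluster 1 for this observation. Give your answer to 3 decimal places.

P(component k | x) = P(Z=k)·f_k(x) / marginal(x), where marginal(x) = Σ_j P(Z=j)·f_j(x).
Categorical probabilities:
  p_1 = 0.23
  p_2 = 0.45
  p_3 = 0.38
Weight by the priors:
  P(Z=1)·p_1 = 0.29 × 0.23 = 0.0667
  P(Z=2)·p_2 = 0.25 × 0.45 = 0.1125
  P(Z=3)·p_3 = 0.46 × 0.38 = 0.1748
Evidence: 0.0667 + 0.1125 + 0.1748 = 0.354
Responsibility of Cluster 1: 0.0667 / 0.354 ≈ 0.188

0.188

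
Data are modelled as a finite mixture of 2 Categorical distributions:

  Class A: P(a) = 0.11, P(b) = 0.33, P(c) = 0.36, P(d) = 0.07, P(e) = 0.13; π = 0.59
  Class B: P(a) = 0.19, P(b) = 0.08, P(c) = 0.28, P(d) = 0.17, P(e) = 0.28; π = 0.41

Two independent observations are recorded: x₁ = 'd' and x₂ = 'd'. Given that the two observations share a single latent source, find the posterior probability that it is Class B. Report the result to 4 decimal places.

By Bayes' theorem, P(k | x) = π_k f_k(x) / Σ_j π_j f_j(x).
Since both observations come from the same component, the likelihood for component k is f_k(x₁)·f_k(x₂).
  f_A = [0.07] × [0.07] = 0.0049
  f_B = [0.17] × [0.17] = 0.0289
Multiply by the mixture weights:
  π_A·f_A = 0.59 × 0.0049 = 0.002891
  π_B·f_B = 0.41 × 0.0289 = 0.011849
Denominator: 0.002891 + 0.011849 = 0.01474
P(Class B | data) ≈ 0.8039

0.8039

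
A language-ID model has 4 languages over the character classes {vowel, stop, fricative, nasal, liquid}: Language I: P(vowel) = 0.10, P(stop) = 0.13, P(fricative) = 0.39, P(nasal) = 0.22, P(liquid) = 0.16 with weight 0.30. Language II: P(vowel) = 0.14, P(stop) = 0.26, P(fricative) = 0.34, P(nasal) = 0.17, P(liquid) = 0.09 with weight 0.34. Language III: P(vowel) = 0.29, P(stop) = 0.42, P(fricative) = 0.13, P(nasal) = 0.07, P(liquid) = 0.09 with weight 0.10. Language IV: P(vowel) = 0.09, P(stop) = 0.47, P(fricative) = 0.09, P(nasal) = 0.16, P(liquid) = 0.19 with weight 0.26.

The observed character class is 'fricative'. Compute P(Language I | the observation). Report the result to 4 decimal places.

Apply Bayes' rule: the posterior for each component is proportional to its prior times its likelihood at x.
Component likelihoods at x = 'fricative':
  f_I = 0.39
  f_II = 0.34
  f_III = 0.13
  f_IV = 0.09
Prior × likelihood for each component:
  w_I·f_I = 0.30 × 0.39 = 0.117
  w_II·f_II = 0.34 × 0.34 = 0.1156
  w_III·f_III = 0.10 × 0.13 = 0.013
  w_IV·f_IV = 0.26 × 0.09 = 0.0234
Marginal: 0.117 + 0.1156 + 0.013 + 0.0234 = 0.269
P(Language I | x) = 0.117 / 0.269 ≈ 0.4349

0.4349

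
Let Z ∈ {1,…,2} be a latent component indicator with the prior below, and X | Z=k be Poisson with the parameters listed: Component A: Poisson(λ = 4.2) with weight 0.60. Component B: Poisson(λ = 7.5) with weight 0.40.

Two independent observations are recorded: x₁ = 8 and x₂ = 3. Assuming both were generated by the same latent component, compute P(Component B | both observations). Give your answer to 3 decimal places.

Posterior ∝ prior × likelihood, so P(k | x) ∝ w_k f_k(x); normalise over all components.
Since both observations come from the same component, the likelihood for component k is f_k(x₁)·f_k(x₂).
  p_A = [e^(−4.2)·4.2^8/8! = 0.0360111] × [0.185165] = 0.00666802
  p_B = [e^(−7.5)·7.5^8/8! = 0.137329] × [0.0388887] = 0.00534054
Weight by the priors:
  w_A·p_A = 0.60 × 0.00666802 = 0.00400081
  w_B·p_B = 0.40 × 0.00534054 = 0.00213621
Denominator: 0.00400081 + 0.00213621 = 0.00613703
P(Component B | data) ≈ 0.348

0.348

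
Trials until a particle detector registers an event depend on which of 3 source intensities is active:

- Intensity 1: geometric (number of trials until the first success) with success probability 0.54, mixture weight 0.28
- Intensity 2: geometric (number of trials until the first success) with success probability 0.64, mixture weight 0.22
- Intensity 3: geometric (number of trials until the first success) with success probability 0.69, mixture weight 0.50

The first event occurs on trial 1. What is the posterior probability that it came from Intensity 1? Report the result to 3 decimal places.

The responsibility of component k is w_k f_k(x) divided by Σ_j w_j f_j(x).
Geometric probabilities:
  p_1 = 0.54·(1−0.54)^0 = 0.54·1 = 0.54
  p_2 = 0.64·(1−0.64)^0 = 0.64·1 = 0.64
  p_3 = 0.69·(1−0.69)^0 = 0.69·1 = 0.69
Multiply by the mixture weights:
  w_1·p_1 = 0.28 × 0.54 = 0.1512
  w_2·p_2 = 0.22 × 0.64 = 0.1408
  w_3·p_3 = 0.50 × 0.69 = 0.345
Sum: 0.1512 + 0.1408 + 0.345 = 0.637
P(Intensity 1 | the observation) ≈ 0.237

0.237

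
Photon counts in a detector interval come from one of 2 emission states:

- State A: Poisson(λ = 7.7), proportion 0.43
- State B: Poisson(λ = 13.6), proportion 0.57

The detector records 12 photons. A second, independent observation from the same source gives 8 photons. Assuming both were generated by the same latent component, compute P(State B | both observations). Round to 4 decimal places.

0.4648

By Bayes' theorem, P(k | x) = w_k f_k(x) / Σ_j w_j f_j(x).
Since both observations come from the same component, the likelihood for component k is f_k(x₁)·f_k(x₂).
  f_A = [e^(−7.7)·7.7^12/12! = 0.0410662] × [0.138783] = 0.00569931
  f_B = [e^(−13.6)·13.6^12/12! = 0.103687] × [0.0360069] = 0.00373345
Multiply by the mixture weights:
  w_A·f_A = 0.43 × 0.00569931 = 0.0024507
  w_B·f_B = 0.57 × 0.00373345 = 0.00212807
Denominator: 0.0024507 + 0.00212807 = 0.00457877
Responsibility of State B: 0.00212807 / 0.00457877 ≈ 0.4648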